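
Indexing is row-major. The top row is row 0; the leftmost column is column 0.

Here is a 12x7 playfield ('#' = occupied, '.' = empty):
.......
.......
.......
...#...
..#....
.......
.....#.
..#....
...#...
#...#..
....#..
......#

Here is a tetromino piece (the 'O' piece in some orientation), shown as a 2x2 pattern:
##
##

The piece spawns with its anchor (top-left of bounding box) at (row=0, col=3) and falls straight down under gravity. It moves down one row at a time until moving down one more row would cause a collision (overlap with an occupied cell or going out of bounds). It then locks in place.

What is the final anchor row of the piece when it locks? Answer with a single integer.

Answer: 1

Derivation:
Spawn at (row=0, col=3). Try each row:
  row 0: fits
  row 1: fits
  row 2: blocked -> lock at row 1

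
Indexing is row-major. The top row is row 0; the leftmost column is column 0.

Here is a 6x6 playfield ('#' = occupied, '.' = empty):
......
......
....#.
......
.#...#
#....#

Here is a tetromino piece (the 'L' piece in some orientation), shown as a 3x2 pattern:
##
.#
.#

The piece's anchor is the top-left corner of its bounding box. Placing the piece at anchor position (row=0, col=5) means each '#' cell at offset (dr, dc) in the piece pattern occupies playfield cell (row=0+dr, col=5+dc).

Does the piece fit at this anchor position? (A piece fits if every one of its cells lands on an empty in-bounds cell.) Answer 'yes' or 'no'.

Answer: no

Derivation:
Check each piece cell at anchor (0, 5):
  offset (0,0) -> (0,5): empty -> OK
  offset (0,1) -> (0,6): out of bounds -> FAIL
  offset (1,1) -> (1,6): out of bounds -> FAIL
  offset (2,1) -> (2,6): out of bounds -> FAIL
All cells valid: no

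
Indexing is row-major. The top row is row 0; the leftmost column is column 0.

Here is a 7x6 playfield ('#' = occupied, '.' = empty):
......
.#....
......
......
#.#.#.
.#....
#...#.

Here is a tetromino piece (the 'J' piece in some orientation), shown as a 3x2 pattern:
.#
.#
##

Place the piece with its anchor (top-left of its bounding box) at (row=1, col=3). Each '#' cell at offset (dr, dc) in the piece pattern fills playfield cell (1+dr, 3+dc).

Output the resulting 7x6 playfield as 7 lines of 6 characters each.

Answer: ......
.#..#.
....#.
...##.
#.#.#.
.#....
#...#.

Derivation:
Fill (1+0,3+1) = (1,4)
Fill (1+1,3+1) = (2,4)
Fill (1+2,3+0) = (3,3)
Fill (1+2,3+1) = (3,4)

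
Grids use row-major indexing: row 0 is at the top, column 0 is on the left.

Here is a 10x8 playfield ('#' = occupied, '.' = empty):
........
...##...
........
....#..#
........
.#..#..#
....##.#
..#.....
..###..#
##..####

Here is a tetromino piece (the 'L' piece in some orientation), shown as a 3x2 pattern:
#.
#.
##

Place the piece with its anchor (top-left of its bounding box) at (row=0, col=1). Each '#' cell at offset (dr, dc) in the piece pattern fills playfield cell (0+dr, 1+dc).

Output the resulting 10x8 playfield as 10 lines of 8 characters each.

Fill (0+0,1+0) = (0,1)
Fill (0+1,1+0) = (1,1)
Fill (0+2,1+0) = (2,1)
Fill (0+2,1+1) = (2,2)

Answer: .#......
.#.##...
.##.....
....#..#
........
.#..#..#
....##.#
..#.....
..###..#
##..####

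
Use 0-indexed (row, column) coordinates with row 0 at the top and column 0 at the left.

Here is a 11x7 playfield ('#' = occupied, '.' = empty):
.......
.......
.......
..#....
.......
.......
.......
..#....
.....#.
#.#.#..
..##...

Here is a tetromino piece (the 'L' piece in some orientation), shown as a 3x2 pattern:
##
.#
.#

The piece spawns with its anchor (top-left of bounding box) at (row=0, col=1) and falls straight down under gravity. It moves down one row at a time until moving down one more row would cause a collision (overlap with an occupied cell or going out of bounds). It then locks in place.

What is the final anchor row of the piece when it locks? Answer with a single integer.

Spawn at (row=0, col=1). Try each row:
  row 0: fits
  row 1: blocked -> lock at row 0

Answer: 0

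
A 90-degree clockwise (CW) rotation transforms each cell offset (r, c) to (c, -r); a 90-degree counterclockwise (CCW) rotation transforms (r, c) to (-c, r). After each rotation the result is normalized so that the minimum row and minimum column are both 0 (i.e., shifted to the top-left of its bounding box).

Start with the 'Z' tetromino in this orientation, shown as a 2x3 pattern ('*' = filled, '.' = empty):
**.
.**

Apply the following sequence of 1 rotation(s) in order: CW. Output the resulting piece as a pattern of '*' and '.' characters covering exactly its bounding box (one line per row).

Start:
**.
.**
After rotation 1 (CW):
.*
**
*.

Answer: .*
**
*.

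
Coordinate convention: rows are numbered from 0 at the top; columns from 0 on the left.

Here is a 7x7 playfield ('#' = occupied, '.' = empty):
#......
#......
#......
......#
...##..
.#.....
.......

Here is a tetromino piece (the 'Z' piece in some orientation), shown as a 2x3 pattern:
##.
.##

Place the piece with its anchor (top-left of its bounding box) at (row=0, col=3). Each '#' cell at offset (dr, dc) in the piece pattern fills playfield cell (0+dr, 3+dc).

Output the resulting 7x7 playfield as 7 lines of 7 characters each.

Fill (0+0,3+0) = (0,3)
Fill (0+0,3+1) = (0,4)
Fill (0+1,3+1) = (1,4)
Fill (0+1,3+2) = (1,5)

Answer: #..##..
#...##.
#......
......#
...##..
.#.....
.......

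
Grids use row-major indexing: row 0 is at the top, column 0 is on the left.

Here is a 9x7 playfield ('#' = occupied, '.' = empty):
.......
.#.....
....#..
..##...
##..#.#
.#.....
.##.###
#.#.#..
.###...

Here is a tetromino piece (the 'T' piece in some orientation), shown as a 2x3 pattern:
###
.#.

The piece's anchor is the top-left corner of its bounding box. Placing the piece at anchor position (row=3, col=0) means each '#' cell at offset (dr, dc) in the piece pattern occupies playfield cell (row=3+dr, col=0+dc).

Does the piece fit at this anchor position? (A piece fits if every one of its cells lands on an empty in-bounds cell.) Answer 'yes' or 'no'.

Check each piece cell at anchor (3, 0):
  offset (0,0) -> (3,0): empty -> OK
  offset (0,1) -> (3,1): empty -> OK
  offset (0,2) -> (3,2): occupied ('#') -> FAIL
  offset (1,1) -> (4,1): occupied ('#') -> FAIL
All cells valid: no

Answer: no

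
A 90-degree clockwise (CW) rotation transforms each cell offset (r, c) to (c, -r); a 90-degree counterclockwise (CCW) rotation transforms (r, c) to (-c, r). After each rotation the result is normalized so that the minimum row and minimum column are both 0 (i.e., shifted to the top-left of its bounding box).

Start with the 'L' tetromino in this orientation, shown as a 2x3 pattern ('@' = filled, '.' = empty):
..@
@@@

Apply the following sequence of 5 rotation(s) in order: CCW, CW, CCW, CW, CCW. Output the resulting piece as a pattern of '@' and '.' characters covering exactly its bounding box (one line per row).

Answer: @@
.@
.@

Derivation:
Start:
..@
@@@
After rotation 1 (CCW):
@@
.@
.@
After rotation 2 (CW):
..@
@@@
After rotation 3 (CCW):
@@
.@
.@
After rotation 4 (CW):
..@
@@@
After rotation 5 (CCW):
@@
.@
.@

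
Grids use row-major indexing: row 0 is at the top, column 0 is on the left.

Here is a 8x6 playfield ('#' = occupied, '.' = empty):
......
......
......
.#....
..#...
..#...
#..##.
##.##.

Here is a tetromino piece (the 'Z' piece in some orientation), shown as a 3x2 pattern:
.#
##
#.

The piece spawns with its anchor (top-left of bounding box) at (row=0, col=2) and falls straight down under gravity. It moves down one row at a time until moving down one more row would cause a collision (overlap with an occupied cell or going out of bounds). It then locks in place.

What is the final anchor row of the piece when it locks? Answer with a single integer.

Spawn at (row=0, col=2). Try each row:
  row 0: fits
  row 1: fits
  row 2: blocked -> lock at row 1

Answer: 1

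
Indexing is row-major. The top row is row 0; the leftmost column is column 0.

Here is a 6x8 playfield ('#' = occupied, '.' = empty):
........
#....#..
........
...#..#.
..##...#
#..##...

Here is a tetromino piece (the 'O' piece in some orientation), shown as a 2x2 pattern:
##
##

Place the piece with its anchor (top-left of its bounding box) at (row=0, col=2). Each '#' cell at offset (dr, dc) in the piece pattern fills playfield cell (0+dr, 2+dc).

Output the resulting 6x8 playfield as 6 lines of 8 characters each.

Fill (0+0,2+0) = (0,2)
Fill (0+0,2+1) = (0,3)
Fill (0+1,2+0) = (1,2)
Fill (0+1,2+1) = (1,3)

Answer: ..##....
#.##.#..
........
...#..#.
..##...#
#..##...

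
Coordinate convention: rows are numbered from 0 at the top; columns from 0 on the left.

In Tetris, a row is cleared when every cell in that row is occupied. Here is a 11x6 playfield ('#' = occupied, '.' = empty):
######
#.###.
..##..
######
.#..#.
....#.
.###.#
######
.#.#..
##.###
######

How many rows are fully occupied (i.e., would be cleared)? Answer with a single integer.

Answer: 4

Derivation:
Check each row:
  row 0: 0 empty cells -> FULL (clear)
  row 1: 2 empty cells -> not full
  row 2: 4 empty cells -> not full
  row 3: 0 empty cells -> FULL (clear)
  row 4: 4 empty cells -> not full
  row 5: 5 empty cells -> not full
  row 6: 2 empty cells -> not full
  row 7: 0 empty cells -> FULL (clear)
  row 8: 4 empty cells -> not full
  row 9: 1 empty cell -> not full
  row 10: 0 empty cells -> FULL (clear)
Total rows cleared: 4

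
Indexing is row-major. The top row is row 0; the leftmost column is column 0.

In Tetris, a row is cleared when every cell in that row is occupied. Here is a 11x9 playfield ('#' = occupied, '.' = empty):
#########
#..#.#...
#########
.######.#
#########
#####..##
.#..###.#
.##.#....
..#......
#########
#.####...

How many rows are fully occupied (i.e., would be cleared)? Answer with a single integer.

Answer: 4

Derivation:
Check each row:
  row 0: 0 empty cells -> FULL (clear)
  row 1: 6 empty cells -> not full
  row 2: 0 empty cells -> FULL (clear)
  row 3: 2 empty cells -> not full
  row 4: 0 empty cells -> FULL (clear)
  row 5: 2 empty cells -> not full
  row 6: 4 empty cells -> not full
  row 7: 6 empty cells -> not full
  row 8: 8 empty cells -> not full
  row 9: 0 empty cells -> FULL (clear)
  row 10: 4 empty cells -> not full
Total rows cleared: 4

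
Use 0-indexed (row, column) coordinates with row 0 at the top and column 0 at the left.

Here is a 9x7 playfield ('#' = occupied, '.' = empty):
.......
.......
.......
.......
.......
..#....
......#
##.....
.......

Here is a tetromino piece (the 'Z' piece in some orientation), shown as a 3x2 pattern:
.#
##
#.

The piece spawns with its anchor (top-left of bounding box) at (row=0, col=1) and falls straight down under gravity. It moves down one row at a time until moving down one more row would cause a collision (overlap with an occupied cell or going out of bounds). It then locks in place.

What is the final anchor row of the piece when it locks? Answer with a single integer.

Spawn at (row=0, col=1). Try each row:
  row 0: fits
  row 1: fits
  row 2: fits
  row 3: fits
  row 4: blocked -> lock at row 3

Answer: 3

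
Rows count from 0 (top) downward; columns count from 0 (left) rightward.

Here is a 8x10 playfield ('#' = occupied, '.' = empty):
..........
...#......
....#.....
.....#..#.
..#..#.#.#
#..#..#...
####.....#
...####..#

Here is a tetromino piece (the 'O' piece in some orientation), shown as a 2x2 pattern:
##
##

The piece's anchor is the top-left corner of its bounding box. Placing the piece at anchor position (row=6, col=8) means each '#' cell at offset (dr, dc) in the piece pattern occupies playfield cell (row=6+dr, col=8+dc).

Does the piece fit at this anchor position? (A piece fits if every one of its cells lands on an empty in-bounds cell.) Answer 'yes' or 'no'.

Check each piece cell at anchor (6, 8):
  offset (0,0) -> (6,8): empty -> OK
  offset (0,1) -> (6,9): occupied ('#') -> FAIL
  offset (1,0) -> (7,8): empty -> OK
  offset (1,1) -> (7,9): occupied ('#') -> FAIL
All cells valid: no

Answer: no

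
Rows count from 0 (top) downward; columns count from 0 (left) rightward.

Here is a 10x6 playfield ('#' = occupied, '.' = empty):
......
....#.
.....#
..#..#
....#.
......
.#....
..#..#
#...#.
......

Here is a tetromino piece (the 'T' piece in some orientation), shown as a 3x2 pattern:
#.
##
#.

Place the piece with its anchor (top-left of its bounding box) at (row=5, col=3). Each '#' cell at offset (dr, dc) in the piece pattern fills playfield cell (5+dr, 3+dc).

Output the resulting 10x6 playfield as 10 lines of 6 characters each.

Answer: ......
....#.
.....#
..#..#
....#.
...#..
.#.##.
..##.#
#...#.
......

Derivation:
Fill (5+0,3+0) = (5,3)
Fill (5+1,3+0) = (6,3)
Fill (5+1,3+1) = (6,4)
Fill (5+2,3+0) = (7,3)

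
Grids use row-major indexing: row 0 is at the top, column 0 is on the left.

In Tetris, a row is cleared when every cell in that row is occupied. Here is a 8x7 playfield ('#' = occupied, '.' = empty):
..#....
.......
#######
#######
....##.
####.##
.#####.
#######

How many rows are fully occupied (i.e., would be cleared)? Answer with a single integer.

Answer: 3

Derivation:
Check each row:
  row 0: 6 empty cells -> not full
  row 1: 7 empty cells -> not full
  row 2: 0 empty cells -> FULL (clear)
  row 3: 0 empty cells -> FULL (clear)
  row 4: 5 empty cells -> not full
  row 5: 1 empty cell -> not full
  row 6: 2 empty cells -> not full
  row 7: 0 empty cells -> FULL (clear)
Total rows cleared: 3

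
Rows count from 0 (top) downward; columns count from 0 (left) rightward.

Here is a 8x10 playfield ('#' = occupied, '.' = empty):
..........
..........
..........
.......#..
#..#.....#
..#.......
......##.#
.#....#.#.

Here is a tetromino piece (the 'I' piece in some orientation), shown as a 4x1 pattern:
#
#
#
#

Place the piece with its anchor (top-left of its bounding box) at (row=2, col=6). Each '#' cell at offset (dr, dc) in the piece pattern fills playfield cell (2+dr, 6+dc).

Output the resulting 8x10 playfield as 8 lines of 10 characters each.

Answer: ..........
..........
......#...
......##..
#..#..#..#
..#...#...
......##.#
.#....#.#.

Derivation:
Fill (2+0,6+0) = (2,6)
Fill (2+1,6+0) = (3,6)
Fill (2+2,6+0) = (4,6)
Fill (2+3,6+0) = (5,6)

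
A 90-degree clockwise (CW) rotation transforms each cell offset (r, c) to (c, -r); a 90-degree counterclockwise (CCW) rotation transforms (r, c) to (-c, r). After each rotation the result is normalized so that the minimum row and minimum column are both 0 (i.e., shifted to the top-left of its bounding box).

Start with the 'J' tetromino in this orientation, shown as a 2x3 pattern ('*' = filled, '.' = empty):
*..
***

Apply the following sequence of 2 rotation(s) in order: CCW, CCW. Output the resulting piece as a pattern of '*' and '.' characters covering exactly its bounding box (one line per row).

Start:
*..
***
After rotation 1 (CCW):
.*
.*
**
After rotation 2 (CCW):
***
..*

Answer: ***
..*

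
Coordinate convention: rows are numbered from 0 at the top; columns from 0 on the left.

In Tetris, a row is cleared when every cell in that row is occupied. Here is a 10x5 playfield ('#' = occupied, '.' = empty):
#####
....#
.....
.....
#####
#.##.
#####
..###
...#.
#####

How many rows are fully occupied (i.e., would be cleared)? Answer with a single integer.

Answer: 4

Derivation:
Check each row:
  row 0: 0 empty cells -> FULL (clear)
  row 1: 4 empty cells -> not full
  row 2: 5 empty cells -> not full
  row 3: 5 empty cells -> not full
  row 4: 0 empty cells -> FULL (clear)
  row 5: 2 empty cells -> not full
  row 6: 0 empty cells -> FULL (clear)
  row 7: 2 empty cells -> not full
  row 8: 4 empty cells -> not full
  row 9: 0 empty cells -> FULL (clear)
Total rows cleared: 4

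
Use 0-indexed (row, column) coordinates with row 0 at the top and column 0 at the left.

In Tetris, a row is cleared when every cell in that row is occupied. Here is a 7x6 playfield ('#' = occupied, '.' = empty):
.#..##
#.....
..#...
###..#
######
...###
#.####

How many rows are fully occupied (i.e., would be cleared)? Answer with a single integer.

Answer: 1

Derivation:
Check each row:
  row 0: 3 empty cells -> not full
  row 1: 5 empty cells -> not full
  row 2: 5 empty cells -> not full
  row 3: 2 empty cells -> not full
  row 4: 0 empty cells -> FULL (clear)
  row 5: 3 empty cells -> not full
  row 6: 1 empty cell -> not full
Total rows cleared: 1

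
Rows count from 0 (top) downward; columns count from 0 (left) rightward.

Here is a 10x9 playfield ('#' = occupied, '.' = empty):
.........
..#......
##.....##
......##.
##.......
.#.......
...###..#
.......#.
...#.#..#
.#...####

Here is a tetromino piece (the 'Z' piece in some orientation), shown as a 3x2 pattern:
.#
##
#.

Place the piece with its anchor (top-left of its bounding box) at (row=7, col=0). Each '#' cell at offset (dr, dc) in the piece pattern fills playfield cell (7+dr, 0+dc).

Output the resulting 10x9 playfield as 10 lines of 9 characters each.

Answer: .........
..#......
##.....##
......##.
##.......
.#.......
...###..#
.#.....#.
##.#.#..#
##...####

Derivation:
Fill (7+0,0+1) = (7,1)
Fill (7+1,0+0) = (8,0)
Fill (7+1,0+1) = (8,1)
Fill (7+2,0+0) = (9,0)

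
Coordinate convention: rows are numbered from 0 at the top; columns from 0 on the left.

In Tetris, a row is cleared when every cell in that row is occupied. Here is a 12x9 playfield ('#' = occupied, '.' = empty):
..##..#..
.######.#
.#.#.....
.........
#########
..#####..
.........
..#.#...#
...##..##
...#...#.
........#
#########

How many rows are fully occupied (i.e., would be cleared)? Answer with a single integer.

Answer: 2

Derivation:
Check each row:
  row 0: 6 empty cells -> not full
  row 1: 2 empty cells -> not full
  row 2: 7 empty cells -> not full
  row 3: 9 empty cells -> not full
  row 4: 0 empty cells -> FULL (clear)
  row 5: 4 empty cells -> not full
  row 6: 9 empty cells -> not full
  row 7: 6 empty cells -> not full
  row 8: 5 empty cells -> not full
  row 9: 7 empty cells -> not full
  row 10: 8 empty cells -> not full
  row 11: 0 empty cells -> FULL (clear)
Total rows cleared: 2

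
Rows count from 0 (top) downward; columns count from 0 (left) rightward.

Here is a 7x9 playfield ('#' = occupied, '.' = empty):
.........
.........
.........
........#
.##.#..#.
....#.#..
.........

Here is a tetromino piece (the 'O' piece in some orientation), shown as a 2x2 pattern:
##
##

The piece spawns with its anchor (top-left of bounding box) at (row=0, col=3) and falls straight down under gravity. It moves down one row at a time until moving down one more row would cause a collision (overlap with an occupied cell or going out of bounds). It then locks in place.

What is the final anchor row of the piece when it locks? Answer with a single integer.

Answer: 2

Derivation:
Spawn at (row=0, col=3). Try each row:
  row 0: fits
  row 1: fits
  row 2: fits
  row 3: blocked -> lock at row 2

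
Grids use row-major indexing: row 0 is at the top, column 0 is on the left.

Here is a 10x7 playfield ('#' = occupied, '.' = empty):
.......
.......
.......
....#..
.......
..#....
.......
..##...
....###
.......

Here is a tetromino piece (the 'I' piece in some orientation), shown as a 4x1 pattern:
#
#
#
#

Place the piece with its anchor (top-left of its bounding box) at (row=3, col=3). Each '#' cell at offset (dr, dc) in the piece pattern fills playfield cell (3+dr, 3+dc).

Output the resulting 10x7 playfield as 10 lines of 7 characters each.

Answer: .......
.......
.......
...##..
...#...
..##...
...#...
..##...
....###
.......

Derivation:
Fill (3+0,3+0) = (3,3)
Fill (3+1,3+0) = (4,3)
Fill (3+2,3+0) = (5,3)
Fill (3+3,3+0) = (6,3)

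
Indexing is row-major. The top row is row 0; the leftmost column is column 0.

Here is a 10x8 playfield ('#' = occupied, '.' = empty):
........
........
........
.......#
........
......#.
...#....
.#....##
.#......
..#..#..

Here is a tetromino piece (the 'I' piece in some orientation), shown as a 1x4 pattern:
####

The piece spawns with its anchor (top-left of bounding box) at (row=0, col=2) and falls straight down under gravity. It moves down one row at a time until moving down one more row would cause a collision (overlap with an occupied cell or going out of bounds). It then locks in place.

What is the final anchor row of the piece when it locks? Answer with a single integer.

Answer: 5

Derivation:
Spawn at (row=0, col=2). Try each row:
  row 0: fits
  row 1: fits
  row 2: fits
  row 3: fits
  row 4: fits
  row 5: fits
  row 6: blocked -> lock at row 5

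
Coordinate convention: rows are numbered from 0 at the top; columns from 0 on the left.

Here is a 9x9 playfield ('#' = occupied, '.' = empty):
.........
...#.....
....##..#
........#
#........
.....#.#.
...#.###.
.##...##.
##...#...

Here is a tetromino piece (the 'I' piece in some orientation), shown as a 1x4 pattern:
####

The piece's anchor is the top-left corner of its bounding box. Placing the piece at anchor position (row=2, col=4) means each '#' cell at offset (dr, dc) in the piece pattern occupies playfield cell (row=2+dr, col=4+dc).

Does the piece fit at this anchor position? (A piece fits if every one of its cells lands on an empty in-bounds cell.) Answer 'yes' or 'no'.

Check each piece cell at anchor (2, 4):
  offset (0,0) -> (2,4): occupied ('#') -> FAIL
  offset (0,1) -> (2,5): occupied ('#') -> FAIL
  offset (0,2) -> (2,6): empty -> OK
  offset (0,3) -> (2,7): empty -> OK
All cells valid: no

Answer: no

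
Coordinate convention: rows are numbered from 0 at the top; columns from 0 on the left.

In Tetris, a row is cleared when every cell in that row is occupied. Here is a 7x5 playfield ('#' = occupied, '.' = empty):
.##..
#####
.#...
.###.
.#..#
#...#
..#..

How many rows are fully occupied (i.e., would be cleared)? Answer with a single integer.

Answer: 1

Derivation:
Check each row:
  row 0: 3 empty cells -> not full
  row 1: 0 empty cells -> FULL (clear)
  row 2: 4 empty cells -> not full
  row 3: 2 empty cells -> not full
  row 4: 3 empty cells -> not full
  row 5: 3 empty cells -> not full
  row 6: 4 empty cells -> not full
Total rows cleared: 1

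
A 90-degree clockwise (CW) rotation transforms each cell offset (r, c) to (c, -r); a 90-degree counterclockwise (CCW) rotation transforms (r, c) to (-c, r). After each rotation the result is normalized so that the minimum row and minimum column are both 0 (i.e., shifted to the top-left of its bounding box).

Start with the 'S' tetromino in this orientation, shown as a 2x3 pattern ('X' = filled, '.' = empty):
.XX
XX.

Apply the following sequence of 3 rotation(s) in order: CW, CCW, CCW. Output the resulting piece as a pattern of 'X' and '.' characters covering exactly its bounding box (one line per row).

Answer: X.
XX
.X

Derivation:
Start:
.XX
XX.
After rotation 1 (CW):
X.
XX
.X
After rotation 2 (CCW):
.XX
XX.
After rotation 3 (CCW):
X.
XX
.X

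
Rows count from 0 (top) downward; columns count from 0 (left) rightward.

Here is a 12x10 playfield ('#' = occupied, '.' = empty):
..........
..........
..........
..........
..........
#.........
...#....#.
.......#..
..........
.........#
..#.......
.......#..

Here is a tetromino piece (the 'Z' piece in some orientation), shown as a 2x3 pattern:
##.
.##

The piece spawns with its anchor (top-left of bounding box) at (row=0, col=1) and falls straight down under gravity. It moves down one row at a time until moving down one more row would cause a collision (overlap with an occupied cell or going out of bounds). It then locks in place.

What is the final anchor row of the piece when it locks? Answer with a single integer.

Spawn at (row=0, col=1). Try each row:
  row 0: fits
  row 1: fits
  row 2: fits
  row 3: fits
  row 4: fits
  row 5: blocked -> lock at row 4

Answer: 4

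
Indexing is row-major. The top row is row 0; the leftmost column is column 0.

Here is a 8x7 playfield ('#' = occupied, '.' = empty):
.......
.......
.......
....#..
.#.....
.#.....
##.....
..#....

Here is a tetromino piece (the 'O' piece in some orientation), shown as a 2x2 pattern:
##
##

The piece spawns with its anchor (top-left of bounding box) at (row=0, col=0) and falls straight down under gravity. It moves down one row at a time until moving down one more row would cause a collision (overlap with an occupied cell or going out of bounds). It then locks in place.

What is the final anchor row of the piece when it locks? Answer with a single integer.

Spawn at (row=0, col=0). Try each row:
  row 0: fits
  row 1: fits
  row 2: fits
  row 3: blocked -> lock at row 2

Answer: 2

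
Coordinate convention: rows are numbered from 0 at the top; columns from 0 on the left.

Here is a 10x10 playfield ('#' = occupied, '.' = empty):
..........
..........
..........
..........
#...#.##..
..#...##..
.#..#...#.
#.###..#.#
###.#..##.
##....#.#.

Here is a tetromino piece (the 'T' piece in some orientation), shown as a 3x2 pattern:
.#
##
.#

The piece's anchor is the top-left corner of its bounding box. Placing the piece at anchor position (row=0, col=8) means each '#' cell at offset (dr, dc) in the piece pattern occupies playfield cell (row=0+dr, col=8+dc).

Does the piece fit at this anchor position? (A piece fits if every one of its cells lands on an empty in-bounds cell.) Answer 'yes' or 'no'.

Check each piece cell at anchor (0, 8):
  offset (0,1) -> (0,9): empty -> OK
  offset (1,0) -> (1,8): empty -> OK
  offset (1,1) -> (1,9): empty -> OK
  offset (2,1) -> (2,9): empty -> OK
All cells valid: yes

Answer: yes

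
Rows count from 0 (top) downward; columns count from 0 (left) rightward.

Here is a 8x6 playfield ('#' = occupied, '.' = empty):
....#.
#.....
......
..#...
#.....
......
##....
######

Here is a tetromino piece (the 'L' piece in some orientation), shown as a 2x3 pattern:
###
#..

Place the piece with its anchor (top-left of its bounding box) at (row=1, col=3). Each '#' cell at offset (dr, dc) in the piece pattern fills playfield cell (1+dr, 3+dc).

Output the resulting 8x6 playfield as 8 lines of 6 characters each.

Fill (1+0,3+0) = (1,3)
Fill (1+0,3+1) = (1,4)
Fill (1+0,3+2) = (1,5)
Fill (1+1,3+0) = (2,3)

Answer: ....#.
#..###
...#..
..#...
#.....
......
##....
######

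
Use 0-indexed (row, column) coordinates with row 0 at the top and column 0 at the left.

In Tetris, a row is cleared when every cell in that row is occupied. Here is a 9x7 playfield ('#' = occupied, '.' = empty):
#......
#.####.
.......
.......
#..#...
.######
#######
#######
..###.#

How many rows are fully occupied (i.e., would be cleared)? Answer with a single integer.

Check each row:
  row 0: 6 empty cells -> not full
  row 1: 2 empty cells -> not full
  row 2: 7 empty cells -> not full
  row 3: 7 empty cells -> not full
  row 4: 5 empty cells -> not full
  row 5: 1 empty cell -> not full
  row 6: 0 empty cells -> FULL (clear)
  row 7: 0 empty cells -> FULL (clear)
  row 8: 3 empty cells -> not full
Total rows cleared: 2

Answer: 2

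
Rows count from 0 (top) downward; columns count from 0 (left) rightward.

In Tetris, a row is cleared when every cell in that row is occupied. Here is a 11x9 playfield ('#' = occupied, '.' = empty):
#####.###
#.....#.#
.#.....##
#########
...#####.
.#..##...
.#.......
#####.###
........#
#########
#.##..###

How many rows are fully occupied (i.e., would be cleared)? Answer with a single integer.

Answer: 2

Derivation:
Check each row:
  row 0: 1 empty cell -> not full
  row 1: 6 empty cells -> not full
  row 2: 6 empty cells -> not full
  row 3: 0 empty cells -> FULL (clear)
  row 4: 4 empty cells -> not full
  row 5: 6 empty cells -> not full
  row 6: 8 empty cells -> not full
  row 7: 1 empty cell -> not full
  row 8: 8 empty cells -> not full
  row 9: 0 empty cells -> FULL (clear)
  row 10: 3 empty cells -> not full
Total rows cleared: 2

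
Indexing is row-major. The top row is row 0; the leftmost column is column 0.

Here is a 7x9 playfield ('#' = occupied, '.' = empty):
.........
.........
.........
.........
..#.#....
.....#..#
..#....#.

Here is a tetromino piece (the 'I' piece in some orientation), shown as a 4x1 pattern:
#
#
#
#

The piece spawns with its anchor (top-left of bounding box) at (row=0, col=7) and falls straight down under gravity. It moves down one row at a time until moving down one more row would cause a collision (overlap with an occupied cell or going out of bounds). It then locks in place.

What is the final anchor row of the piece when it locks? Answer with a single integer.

Spawn at (row=0, col=7). Try each row:
  row 0: fits
  row 1: fits
  row 2: fits
  row 3: blocked -> lock at row 2

Answer: 2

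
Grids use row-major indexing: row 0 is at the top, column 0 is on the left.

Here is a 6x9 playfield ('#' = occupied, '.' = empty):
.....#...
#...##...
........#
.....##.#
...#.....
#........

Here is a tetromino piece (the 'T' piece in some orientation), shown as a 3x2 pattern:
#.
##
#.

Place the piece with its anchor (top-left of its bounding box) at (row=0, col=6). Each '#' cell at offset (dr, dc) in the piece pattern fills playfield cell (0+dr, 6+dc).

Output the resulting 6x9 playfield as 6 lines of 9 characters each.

Fill (0+0,6+0) = (0,6)
Fill (0+1,6+0) = (1,6)
Fill (0+1,6+1) = (1,7)
Fill (0+2,6+0) = (2,6)

Answer: .....##..
#...####.
......#.#
.....##.#
...#.....
#........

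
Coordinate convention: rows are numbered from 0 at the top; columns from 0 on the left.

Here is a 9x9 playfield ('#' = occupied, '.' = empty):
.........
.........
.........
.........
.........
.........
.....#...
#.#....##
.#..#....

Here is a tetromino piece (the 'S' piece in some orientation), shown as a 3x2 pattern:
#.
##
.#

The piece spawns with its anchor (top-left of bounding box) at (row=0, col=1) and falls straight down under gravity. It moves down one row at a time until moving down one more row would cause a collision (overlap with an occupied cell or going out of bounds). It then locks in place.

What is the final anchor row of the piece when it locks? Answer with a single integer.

Answer: 4

Derivation:
Spawn at (row=0, col=1). Try each row:
  row 0: fits
  row 1: fits
  row 2: fits
  row 3: fits
  row 4: fits
  row 5: blocked -> lock at row 4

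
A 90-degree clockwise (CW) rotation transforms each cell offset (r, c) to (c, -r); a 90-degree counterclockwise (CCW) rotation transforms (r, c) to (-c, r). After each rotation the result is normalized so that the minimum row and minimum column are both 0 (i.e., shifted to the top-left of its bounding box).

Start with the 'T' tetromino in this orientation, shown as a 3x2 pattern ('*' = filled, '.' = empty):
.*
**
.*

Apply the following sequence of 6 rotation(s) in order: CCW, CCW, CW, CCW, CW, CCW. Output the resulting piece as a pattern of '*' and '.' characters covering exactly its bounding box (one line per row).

Answer: *.
**
*.

Derivation:
Start:
.*
**
.*
After rotation 1 (CCW):
***
.*.
After rotation 2 (CCW):
*.
**
*.
After rotation 3 (CW):
***
.*.
After rotation 4 (CCW):
*.
**
*.
After rotation 5 (CW):
***
.*.
After rotation 6 (CCW):
*.
**
*.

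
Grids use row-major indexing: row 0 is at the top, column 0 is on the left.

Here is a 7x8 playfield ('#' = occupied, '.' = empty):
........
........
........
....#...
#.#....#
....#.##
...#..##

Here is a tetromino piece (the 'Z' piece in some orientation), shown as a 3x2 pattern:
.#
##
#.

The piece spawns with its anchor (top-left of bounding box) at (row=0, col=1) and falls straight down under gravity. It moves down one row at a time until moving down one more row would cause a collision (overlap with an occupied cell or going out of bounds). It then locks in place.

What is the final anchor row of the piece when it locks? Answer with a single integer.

Spawn at (row=0, col=1). Try each row:
  row 0: fits
  row 1: fits
  row 2: fits
  row 3: blocked -> lock at row 2

Answer: 2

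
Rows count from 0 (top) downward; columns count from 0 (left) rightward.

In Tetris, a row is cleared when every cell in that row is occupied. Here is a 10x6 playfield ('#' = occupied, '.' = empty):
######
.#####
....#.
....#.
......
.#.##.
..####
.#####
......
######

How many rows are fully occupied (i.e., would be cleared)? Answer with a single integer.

Check each row:
  row 0: 0 empty cells -> FULL (clear)
  row 1: 1 empty cell -> not full
  row 2: 5 empty cells -> not full
  row 3: 5 empty cells -> not full
  row 4: 6 empty cells -> not full
  row 5: 3 empty cells -> not full
  row 6: 2 empty cells -> not full
  row 7: 1 empty cell -> not full
  row 8: 6 empty cells -> not full
  row 9: 0 empty cells -> FULL (clear)
Total rows cleared: 2

Answer: 2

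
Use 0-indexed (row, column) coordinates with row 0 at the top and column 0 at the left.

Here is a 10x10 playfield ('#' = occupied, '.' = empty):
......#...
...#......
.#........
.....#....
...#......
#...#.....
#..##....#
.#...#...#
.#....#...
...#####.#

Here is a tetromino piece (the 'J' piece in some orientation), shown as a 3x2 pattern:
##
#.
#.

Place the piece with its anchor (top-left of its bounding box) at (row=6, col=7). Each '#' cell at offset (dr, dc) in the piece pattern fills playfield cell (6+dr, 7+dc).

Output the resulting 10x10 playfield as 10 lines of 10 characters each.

Answer: ......#...
...#......
.#........
.....#....
...#......
#...#.....
#..##..###
.#...#.#.#
.#....##..
...#####.#

Derivation:
Fill (6+0,7+0) = (6,7)
Fill (6+0,7+1) = (6,8)
Fill (6+1,7+0) = (7,7)
Fill (6+2,7+0) = (8,7)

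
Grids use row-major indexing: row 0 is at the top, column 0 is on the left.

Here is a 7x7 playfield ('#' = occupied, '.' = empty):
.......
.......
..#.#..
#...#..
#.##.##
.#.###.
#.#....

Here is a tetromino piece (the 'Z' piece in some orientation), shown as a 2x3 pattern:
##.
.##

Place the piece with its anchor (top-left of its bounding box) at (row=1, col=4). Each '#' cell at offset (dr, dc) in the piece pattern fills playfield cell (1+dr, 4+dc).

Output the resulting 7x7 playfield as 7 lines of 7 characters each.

Fill (1+0,4+0) = (1,4)
Fill (1+0,4+1) = (1,5)
Fill (1+1,4+1) = (2,5)
Fill (1+1,4+2) = (2,6)

Answer: .......
....##.
..#.###
#...#..
#.##.##
.#.###.
#.#....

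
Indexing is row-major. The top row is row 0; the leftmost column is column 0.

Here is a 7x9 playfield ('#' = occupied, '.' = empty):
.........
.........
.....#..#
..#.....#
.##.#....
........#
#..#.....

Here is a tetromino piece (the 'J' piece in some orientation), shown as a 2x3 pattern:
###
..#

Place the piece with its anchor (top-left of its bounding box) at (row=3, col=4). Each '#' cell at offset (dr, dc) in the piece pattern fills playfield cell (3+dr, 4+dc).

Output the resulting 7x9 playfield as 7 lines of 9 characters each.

Fill (3+0,4+0) = (3,4)
Fill (3+0,4+1) = (3,5)
Fill (3+0,4+2) = (3,6)
Fill (3+1,4+2) = (4,6)

Answer: .........
.........
.....#..#
..#.###.#
.##.#.#..
........#
#..#.....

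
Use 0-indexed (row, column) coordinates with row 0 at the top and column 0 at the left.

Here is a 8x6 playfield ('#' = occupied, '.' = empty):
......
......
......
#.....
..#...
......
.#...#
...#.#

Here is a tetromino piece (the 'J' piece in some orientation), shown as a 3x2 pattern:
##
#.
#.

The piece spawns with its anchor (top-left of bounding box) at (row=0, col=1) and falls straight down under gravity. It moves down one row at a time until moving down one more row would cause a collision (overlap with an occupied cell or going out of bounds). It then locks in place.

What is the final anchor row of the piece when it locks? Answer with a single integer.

Spawn at (row=0, col=1). Try each row:
  row 0: fits
  row 1: fits
  row 2: fits
  row 3: fits
  row 4: blocked -> lock at row 3

Answer: 3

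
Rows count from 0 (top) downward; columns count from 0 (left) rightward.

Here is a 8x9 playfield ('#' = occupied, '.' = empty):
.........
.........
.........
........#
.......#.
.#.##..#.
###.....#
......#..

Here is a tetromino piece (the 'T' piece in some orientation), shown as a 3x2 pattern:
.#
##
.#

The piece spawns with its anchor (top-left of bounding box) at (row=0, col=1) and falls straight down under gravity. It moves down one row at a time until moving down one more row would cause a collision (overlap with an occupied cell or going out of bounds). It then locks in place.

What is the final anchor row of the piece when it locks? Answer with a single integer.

Spawn at (row=0, col=1). Try each row:
  row 0: fits
  row 1: fits
  row 2: fits
  row 3: fits
  row 4: blocked -> lock at row 3

Answer: 3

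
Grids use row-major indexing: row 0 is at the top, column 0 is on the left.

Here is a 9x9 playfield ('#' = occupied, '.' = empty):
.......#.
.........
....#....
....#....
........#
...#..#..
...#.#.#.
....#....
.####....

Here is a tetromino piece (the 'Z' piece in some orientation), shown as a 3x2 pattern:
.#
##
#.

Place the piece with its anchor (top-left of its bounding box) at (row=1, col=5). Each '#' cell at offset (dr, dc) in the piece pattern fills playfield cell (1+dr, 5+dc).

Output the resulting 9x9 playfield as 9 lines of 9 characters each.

Answer: .......#.
......#..
....###..
....##...
........#
...#..#..
...#.#.#.
....#....
.####....

Derivation:
Fill (1+0,5+1) = (1,6)
Fill (1+1,5+0) = (2,5)
Fill (1+1,5+1) = (2,6)
Fill (1+2,5+0) = (3,5)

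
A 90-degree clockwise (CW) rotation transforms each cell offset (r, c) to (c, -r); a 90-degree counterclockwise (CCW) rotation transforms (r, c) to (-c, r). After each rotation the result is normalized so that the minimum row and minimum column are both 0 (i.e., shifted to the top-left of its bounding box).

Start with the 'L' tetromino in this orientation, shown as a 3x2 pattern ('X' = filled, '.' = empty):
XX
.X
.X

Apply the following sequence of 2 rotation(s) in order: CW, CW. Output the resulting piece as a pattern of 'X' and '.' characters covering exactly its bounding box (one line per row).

Start:
XX
.X
.X
After rotation 1 (CW):
..X
XXX
After rotation 2 (CW):
X.
X.
XX

Answer: X.
X.
XX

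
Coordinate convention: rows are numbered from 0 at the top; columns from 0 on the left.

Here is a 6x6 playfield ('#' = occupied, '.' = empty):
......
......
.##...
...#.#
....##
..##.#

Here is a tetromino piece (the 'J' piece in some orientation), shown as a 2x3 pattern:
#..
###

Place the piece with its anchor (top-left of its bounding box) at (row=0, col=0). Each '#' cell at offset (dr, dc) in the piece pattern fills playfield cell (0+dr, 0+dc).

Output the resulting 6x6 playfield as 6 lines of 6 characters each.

Fill (0+0,0+0) = (0,0)
Fill (0+1,0+0) = (1,0)
Fill (0+1,0+1) = (1,1)
Fill (0+1,0+2) = (1,2)

Answer: #.....
###...
.##...
...#.#
....##
..##.#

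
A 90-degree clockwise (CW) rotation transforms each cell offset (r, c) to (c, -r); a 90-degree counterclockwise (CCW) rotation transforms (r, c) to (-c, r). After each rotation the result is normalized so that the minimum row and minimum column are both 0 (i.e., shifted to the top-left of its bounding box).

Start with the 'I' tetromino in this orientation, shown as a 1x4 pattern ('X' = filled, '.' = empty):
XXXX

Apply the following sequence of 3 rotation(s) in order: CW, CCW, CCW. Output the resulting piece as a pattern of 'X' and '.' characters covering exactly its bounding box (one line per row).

Start:
XXXX
After rotation 1 (CW):
X
X
X
X
After rotation 2 (CCW):
XXXX
After rotation 3 (CCW):
X
X
X
X

Answer: X
X
X
X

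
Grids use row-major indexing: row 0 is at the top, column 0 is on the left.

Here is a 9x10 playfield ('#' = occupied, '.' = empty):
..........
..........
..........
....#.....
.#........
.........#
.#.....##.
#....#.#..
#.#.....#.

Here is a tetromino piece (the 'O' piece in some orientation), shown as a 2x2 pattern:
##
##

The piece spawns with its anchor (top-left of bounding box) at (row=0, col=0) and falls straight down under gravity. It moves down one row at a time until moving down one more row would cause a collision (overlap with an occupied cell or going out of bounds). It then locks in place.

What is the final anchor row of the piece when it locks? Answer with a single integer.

Answer: 2

Derivation:
Spawn at (row=0, col=0). Try each row:
  row 0: fits
  row 1: fits
  row 2: fits
  row 3: blocked -> lock at row 2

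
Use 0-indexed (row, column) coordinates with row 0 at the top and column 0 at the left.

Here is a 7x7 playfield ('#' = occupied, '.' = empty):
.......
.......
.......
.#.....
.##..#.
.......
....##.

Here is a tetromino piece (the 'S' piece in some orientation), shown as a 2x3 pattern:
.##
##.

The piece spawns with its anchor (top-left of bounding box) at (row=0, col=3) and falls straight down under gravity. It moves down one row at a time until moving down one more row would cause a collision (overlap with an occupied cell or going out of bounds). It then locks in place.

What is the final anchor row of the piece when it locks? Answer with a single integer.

Answer: 3

Derivation:
Spawn at (row=0, col=3). Try each row:
  row 0: fits
  row 1: fits
  row 2: fits
  row 3: fits
  row 4: blocked -> lock at row 3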